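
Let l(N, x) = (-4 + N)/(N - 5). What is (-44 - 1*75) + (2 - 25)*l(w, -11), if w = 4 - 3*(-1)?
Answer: -307/2 ≈ -153.50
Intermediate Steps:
w = 7 (w = 4 + 3 = 7)
l(N, x) = (-4 + N)/(-5 + N)
(-44 - 1*75) + (2 - 25)*l(w, -11) = (-44 - 1*75) + (2 - 25)*((-4 + 7)/(-5 + 7)) = (-44 - 75) - 23*3/2 = -119 - 23*3/2 = -119 - 69/2 = -307/2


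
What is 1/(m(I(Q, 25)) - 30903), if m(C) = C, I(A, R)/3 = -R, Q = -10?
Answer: -1/30978 ≈ -3.2281e-5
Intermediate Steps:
I(A, R) = -3*R (I(A, R) = 3*(-R) = -3*R)
1/(m(I(Q, 25)) - 30903) = 1/(-3*25 - 30903) = 1/(-75 - 30903) = 1/(-30978) = -1/30978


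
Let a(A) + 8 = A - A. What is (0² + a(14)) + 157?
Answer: 149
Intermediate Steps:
a(A) = -8 (a(A) = -8 + (A - A) = -8 + 0 = -8)
(0² + a(14)) + 157 = (0² - 8) + 157 = (0 - 8) + 157 = -8 + 157 = 149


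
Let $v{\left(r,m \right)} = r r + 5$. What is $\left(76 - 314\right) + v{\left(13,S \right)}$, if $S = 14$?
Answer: $-64$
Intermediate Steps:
$v{\left(r,m \right)} = 5 + r^{2}$ ($v{\left(r,m \right)} = r^{2} + 5 = 5 + r^{2}$)
$\left(76 - 314\right) + v{\left(13,S \right)} = \left(76 - 314\right) + \left(5 + 13^{2}\right) = -238 + \left(5 + 169\right) = -238 + 174 = -64$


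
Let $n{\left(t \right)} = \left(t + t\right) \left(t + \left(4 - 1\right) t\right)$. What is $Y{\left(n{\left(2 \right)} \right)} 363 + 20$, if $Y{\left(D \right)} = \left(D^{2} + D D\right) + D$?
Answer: $755060$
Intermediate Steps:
$n{\left(t \right)} = 8 t^{2}$ ($n{\left(t \right)} = 2 t \left(t + 3 t\right) = 2 t 4 t = 8 t^{2}$)
$Y{\left(D \right)} = D + 2 D^{2}$ ($Y{\left(D \right)} = \left(D^{2} + D^{2}\right) + D = 2 D^{2} + D = D + 2 D^{2}$)
$Y{\left(n{\left(2 \right)} \right)} 363 + 20 = 8 \cdot 2^{2} \left(1 + 2 \cdot 8 \cdot 2^{2}\right) 363 + 20 = 8 \cdot 4 \left(1 + 2 \cdot 8 \cdot 4\right) 363 + 20 = 32 \left(1 + 2 \cdot 32\right) 363 + 20 = 32 \left(1 + 64\right) 363 + 20 = 32 \cdot 65 \cdot 363 + 20 = 2080 \cdot 363 + 20 = 755040 + 20 = 755060$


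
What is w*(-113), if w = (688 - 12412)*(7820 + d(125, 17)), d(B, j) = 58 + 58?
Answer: 10513708032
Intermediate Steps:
d(B, j) = 116
w = -93041664 (w = (688 - 12412)*(7820 + 116) = -11724*7936 = -93041664)
w*(-113) = -93041664*(-113) = 10513708032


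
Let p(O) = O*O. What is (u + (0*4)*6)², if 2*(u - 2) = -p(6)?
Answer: 256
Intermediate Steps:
p(O) = O²
u = -16 (u = 2 + (-1*6²)/2 = 2 + (-1*36)/2 = 2 + (½)*(-36) = 2 - 18 = -16)
(u + (0*4)*6)² = (-16 + (0*4)*6)² = (-16 + 0*6)² = (-16 + 0)² = (-16)² = 256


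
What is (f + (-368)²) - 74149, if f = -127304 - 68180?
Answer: -134209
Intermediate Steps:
f = -195484
(f + (-368)²) - 74149 = (-195484 + (-368)²) - 74149 = (-195484 + 135424) - 74149 = -60060 - 74149 = -134209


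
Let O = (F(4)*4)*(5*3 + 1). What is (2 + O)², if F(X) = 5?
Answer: 103684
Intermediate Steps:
O = 320 (O = (5*4)*(5*3 + 1) = 20*(15 + 1) = 20*16 = 320)
(2 + O)² = (2 + 320)² = 322² = 103684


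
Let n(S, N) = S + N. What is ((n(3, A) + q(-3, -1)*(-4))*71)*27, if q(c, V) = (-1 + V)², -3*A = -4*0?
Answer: -24921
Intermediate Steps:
A = 0 (A = -(-4)*0/3 = -⅓*0 = 0)
n(S, N) = N + S
((n(3, A) + q(-3, -1)*(-4))*71)*27 = (((0 + 3) + (-1 - 1)²*(-4))*71)*27 = ((3 + (-2)²*(-4))*71)*27 = ((3 + 4*(-4))*71)*27 = ((3 - 16)*71)*27 = -13*71*27 = -923*27 = -24921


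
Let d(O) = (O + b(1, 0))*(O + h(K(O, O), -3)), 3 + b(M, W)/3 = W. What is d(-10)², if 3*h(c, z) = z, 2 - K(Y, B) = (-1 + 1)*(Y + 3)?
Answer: 43681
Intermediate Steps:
b(M, W) = -9 + 3*W
K(Y, B) = 2 (K(Y, B) = 2 - (-1 + 1)*(Y + 3) = 2 - 0*(3 + Y) = 2 - 1*0 = 2 + 0 = 2)
h(c, z) = z/3
d(O) = (-1 + O)*(-9 + O) (d(O) = (O + (-9 + 3*0))*(O + (⅓)*(-3)) = (O + (-9 + 0))*(O - 1) = (O - 9)*(-1 + O) = (-9 + O)*(-1 + O) = (-1 + O)*(-9 + O))
d(-10)² = (9 + (-10)² - 10*(-10))² = (9 + 100 + 100)² = 209² = 43681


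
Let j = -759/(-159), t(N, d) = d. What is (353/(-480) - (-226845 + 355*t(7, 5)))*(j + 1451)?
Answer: 2083853301383/6360 ≈ 3.2765e+8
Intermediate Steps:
j = 253/53 (j = -759*(-1/159) = 253/53 ≈ 4.7736)
(353/(-480) - (-226845 + 355*t(7, 5)))*(j + 1451) = (353/(-480) - 355/(1/(5 - 639)))*(253/53 + 1451) = (353*(-1/480) - 355/(1/(-634)))*(77156/53) = (-353/480 - 355/(-1/634))*(77156/53) = (-353/480 - 355*(-634))*(77156/53) = (-353/480 + 225070)*(77156/53) = (108033247/480)*(77156/53) = 2083853301383/6360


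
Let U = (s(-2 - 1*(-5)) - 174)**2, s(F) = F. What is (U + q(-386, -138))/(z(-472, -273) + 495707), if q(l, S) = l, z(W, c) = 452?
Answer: 28855/496159 ≈ 0.058157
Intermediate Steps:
U = 29241 (U = ((-2 - 1*(-5)) - 174)**2 = ((-2 + 5) - 174)**2 = (3 - 174)**2 = (-171)**2 = 29241)
(U + q(-386, -138))/(z(-472, -273) + 495707) = (29241 - 386)/(452 + 495707) = 28855/496159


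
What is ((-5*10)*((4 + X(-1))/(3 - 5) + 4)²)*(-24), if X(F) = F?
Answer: 7500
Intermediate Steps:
((-5*10)*((4 + X(-1))/(3 - 5) + 4)²)*(-24) = ((-5*10)*((4 - 1)/(3 - 5) + 4)²)*(-24) = -50*(3/(-2) + 4)²*(-24) = -50*(3*(-½) + 4)²*(-24) = -50*(-3/2 + 4)²*(-24) = -50*(5/2)²*(-24) = -50*25/4*(-24) = -625/2*(-24) = 7500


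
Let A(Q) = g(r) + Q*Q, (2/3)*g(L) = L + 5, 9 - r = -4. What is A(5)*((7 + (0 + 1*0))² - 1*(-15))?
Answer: 3328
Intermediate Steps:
r = 13 (r = 9 - 1*(-4) = 9 + 4 = 13)
g(L) = 15/2 + 3*L/2 (g(L) = 3*(L + 5)/2 = 3*(5 + L)/2 = 15/2 + 3*L/2)
A(Q) = 27 + Q² (A(Q) = (15/2 + (3/2)*13) + Q*Q = (15/2 + 39/2) + Q² = 27 + Q²)
A(5)*((7 + (0 + 1*0))² - 1*(-15)) = (27 + 5²)*((7 + (0 + 1*0))² - 1*(-15)) = (27 + 25)*((7 + (0 + 0))² + 15) = 52*((7 + 0)² + 15) = 52*(7² + 15) = 52*(49 + 15) = 52*64 = 3328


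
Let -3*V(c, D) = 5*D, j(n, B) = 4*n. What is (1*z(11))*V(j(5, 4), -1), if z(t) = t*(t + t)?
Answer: 1210/3 ≈ 403.33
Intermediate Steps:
z(t) = 2*t**2 (z(t) = t*(2*t) = 2*t**2)
V(c, D) = -5*D/3
(1*z(11))*V(j(5, 4), -1) = (1*(2*11**2))*(-5/3*(-1)) = (1*(2*121))*(5/3) = (1*242)*(5/3) = 242*(5/3) = 1210/3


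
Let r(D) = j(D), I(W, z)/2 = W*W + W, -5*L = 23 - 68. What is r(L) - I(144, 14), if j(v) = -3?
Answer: -41763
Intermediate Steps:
L = 9 (L = -(23 - 68)/5 = -1/5*(-45) = 9)
I(W, z) = 2*W + 2*W**2 (I(W, z) = 2*(W*W + W) = 2*(W**2 + W) = 2*(W + W**2) = 2*W + 2*W**2)
r(D) = -3
r(L) - I(144, 14) = -3 - 2*144*(1 + 144) = -3 - 2*144*145 = -3 - 1*41760 = -3 - 41760 = -41763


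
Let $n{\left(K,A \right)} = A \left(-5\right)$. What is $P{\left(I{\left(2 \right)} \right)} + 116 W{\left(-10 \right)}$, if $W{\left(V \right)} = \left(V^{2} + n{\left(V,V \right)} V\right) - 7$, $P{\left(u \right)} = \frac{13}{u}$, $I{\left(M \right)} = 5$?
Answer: $- \frac{236047}{5} \approx -47209.0$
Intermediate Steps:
$n{\left(K,A \right)} = - 5 A$
$W{\left(V \right)} = -7 - 4 V^{2}$ ($W{\left(V \right)} = \left(V^{2} + - 5 V V\right) - 7 = \left(V^{2} - 5 V^{2}\right) - 7 = - 4 V^{2} - 7 = -7 - 4 V^{2}$)
$P{\left(I{\left(2 \right)} \right)} + 116 W{\left(-10 \right)} = \frac{13}{5} + 116 \left(-7 - 4 \left(-10\right)^{2}\right) = 13 \cdot \frac{1}{5} + 116 \left(-7 - 400\right) = \frac{13}{5} + 116 \left(-7 - 400\right) = \frac{13}{5} + 116 \left(-407\right) = \frac{13}{5} - 47212 = - \frac{236047}{5}$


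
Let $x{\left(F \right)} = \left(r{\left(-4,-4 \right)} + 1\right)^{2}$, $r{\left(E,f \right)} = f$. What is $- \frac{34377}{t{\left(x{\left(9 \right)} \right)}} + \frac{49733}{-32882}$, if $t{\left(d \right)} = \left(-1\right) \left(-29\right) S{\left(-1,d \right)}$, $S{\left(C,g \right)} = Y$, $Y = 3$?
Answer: $- \frac{9225295}{23258} \approx -396.65$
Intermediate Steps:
$S{\left(C,g \right)} = 3$
$x{\left(F \right)} = 9$ ($x{\left(F \right)} = \left(-4 + 1\right)^{2} = \left(-3\right)^{2} = 9$)
$t{\left(d \right)} = 87$ ($t{\left(d \right)} = \left(-1\right) \left(-29\right) 3 = 29 \cdot 3 = 87$)
$- \frac{34377}{t{\left(x{\left(9 \right)} \right)}} + \frac{49733}{-32882} = - \frac{34377}{87} + \frac{49733}{-32882} = \left(-34377\right) \frac{1}{87} + 49733 \left(- \frac{1}{32882}\right) = - \frac{11459}{29} - \frac{1213}{802} = - \frac{9225295}{23258}$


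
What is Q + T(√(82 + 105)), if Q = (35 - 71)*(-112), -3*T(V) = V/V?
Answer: 12095/3 ≈ 4031.7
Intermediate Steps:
T(V) = -⅓ (T(V) = -V/(3*V) = -⅓*1 = -⅓)
Q = 4032 (Q = -36*(-112) = 4032)
Q + T(√(82 + 105)) = 4032 - ⅓ = 12095/3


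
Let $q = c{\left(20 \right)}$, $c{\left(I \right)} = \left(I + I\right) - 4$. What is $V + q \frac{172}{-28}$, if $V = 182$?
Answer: $- \frac{274}{7} \approx -39.143$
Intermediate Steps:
$c{\left(I \right)} = -4 + 2 I$ ($c{\left(I \right)} = 2 I - 4 = -4 + 2 I$)
$q = 36$ ($q = -4 + 2 \cdot 20 = -4 + 40 = 36$)
$V + q \frac{172}{-28} = 182 + 36 \frac{172}{-28} = 182 + 36 \cdot 172 \left(- \frac{1}{28}\right) = 182 + 36 \left(- \frac{43}{7}\right) = 182 - \frac{1548}{7} = - \frac{274}{7}$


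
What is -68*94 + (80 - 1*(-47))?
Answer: -6265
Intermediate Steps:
-68*94 + (80 - 1*(-47)) = -6392 + (80 + 47) = -6392 + 127 = -6265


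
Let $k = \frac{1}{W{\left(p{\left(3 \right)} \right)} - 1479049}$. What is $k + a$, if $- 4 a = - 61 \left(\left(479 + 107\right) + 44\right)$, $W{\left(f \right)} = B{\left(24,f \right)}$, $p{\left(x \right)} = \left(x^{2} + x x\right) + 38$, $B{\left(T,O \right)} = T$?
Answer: $\frac{28419465373}{2958050} \approx 9607.5$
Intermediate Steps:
$p{\left(x \right)} = 38 + 2 x^{2}$ ($p{\left(x \right)} = \left(x^{2} + x^{2}\right) + 38 = 2 x^{2} + 38 = 38 + 2 x^{2}$)
$W{\left(f \right)} = 24$
$k = - \frac{1}{1479025}$ ($k = \frac{1}{24 - 1479049} = \frac{1}{-1479025} = - \frac{1}{1479025} \approx -6.7612 \cdot 10^{-7}$)
$a = \frac{19215}{2}$ ($a = - \frac{\left(-61\right) \left(\left(479 + 107\right) + 44\right)}{4} = - \frac{\left(-61\right) \left(586 + 44\right)}{4} = - \frac{\left(-61\right) 630}{4} = \left(- \frac{1}{4}\right) \left(-38430\right) = \frac{19215}{2} \approx 9607.5$)
$k + a = - \frac{1}{1479025} + \frac{19215}{2} = \frac{28419465373}{2958050}$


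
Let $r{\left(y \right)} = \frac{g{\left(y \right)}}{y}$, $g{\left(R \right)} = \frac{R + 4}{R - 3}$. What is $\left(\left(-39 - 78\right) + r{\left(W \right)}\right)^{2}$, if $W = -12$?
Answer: $\frac{27741289}{2025} \approx 13699.0$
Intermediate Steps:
$g{\left(R \right)} = \frac{4 + R}{-3 + R}$
$r{\left(y \right)} = \frac{4 + y}{y \left(-3 + y\right)}$ ($r{\left(y \right)} = \frac{\frac{1}{-3 + y} \left(4 + y\right)}{y} = \frac{4 + y}{y \left(-3 + y\right)}$)
$\left(\left(-39 - 78\right) + r{\left(W \right)}\right)^{2} = \left(\left(-39 - 78\right) + \frac{4 - 12}{\left(-12\right) \left(-3 - 12\right)}\right)^{2} = \left(\left(-39 - 78\right) - \frac{1}{12} \frac{1}{-15} \left(-8\right)\right)^{2} = \left(-117 - \left(- \frac{1}{180}\right) \left(-8\right)\right)^{2} = \left(-117 - \frac{2}{45}\right)^{2} = \left(- \frac{5267}{45}\right)^{2} = \frac{27741289}{2025}$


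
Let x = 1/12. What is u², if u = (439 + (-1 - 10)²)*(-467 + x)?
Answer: 615314736400/9 ≈ 6.8368e+10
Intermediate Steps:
x = 1/12 ≈ 0.083333
u = -784420/3 (u = (439 + (-1 - 10)²)*(-467 + 1/12) = (439 + (-11)²)*(-5603/12) = (439 + 121)*(-5603/12) = 560*(-5603/12) = -784420/3 ≈ -2.6147e+5)
u² = (-784420/3)² = 615314736400/9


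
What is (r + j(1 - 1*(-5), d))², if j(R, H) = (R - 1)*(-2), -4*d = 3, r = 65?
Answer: 3025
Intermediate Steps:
d = -¾ (d = -¼*3 = -¾ ≈ -0.75000)
j(R, H) = 2 - 2*R (j(R, H) = (-1 + R)*(-2) = 2 - 2*R)
(r + j(1 - 1*(-5), d))² = (65 + (2 - 2*(1 - 1*(-5))))² = (65 + (2 - 2*(1 + 5)))² = (65 + (2 - 2*6))² = (65 + (2 - 12))² = (65 - 10)² = 55² = 3025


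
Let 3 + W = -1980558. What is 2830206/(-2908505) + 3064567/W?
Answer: -1319882187991/523679233755 ≈ -2.5204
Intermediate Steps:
W = -1980561 (W = -3 - 1980558 = -1980561)
2830206/(-2908505) + 3064567/W = 2830206/(-2908505) + 3064567/(-1980561) = 2830206*(-1/2908505) + 3064567*(-1/1980561) = -2830206/2908505 - 278597/180051 = -1319882187991/523679233755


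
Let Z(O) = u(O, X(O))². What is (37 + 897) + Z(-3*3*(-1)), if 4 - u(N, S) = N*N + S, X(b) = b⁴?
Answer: 44063978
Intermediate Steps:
u(N, S) = 4 - S - N² (u(N, S) = 4 - (N*N + S) = 4 - (N² + S) = 4 - (S + N²) = 4 + (-S - N²) = 4 - S - N²)
Z(O) = (4 - O² - O⁴)² (Z(O) = (4 - O⁴ - O²)² = (4 - O² - O⁴)²)
(37 + 897) + Z(-3*3*(-1)) = (37 + 897) + (-4 + (-3*3*(-1))² + (-3*3*(-1))⁴)² = 934 + (-4 + (-9*(-1))² + (-9*(-1))⁴)² = 934 + (-4 + 9² + 9⁴)² = 934 + (-4 + 81 + 6561)² = 934 + 6638² = 934 + 44063044 = 44063978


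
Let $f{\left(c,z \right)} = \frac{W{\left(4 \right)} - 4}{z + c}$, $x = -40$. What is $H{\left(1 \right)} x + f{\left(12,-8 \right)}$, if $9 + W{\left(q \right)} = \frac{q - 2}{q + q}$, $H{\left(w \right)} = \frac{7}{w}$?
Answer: $- \frac{4531}{16} \approx -283.19$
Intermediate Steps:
$W{\left(q \right)} = -9 + \frac{-2 + q}{2 q}$ ($W{\left(q \right)} = -9 + \frac{q - 2}{q + q} = -9 + \frac{-2 + q}{2 q}$)
$f{\left(c,z \right)} = - \frac{51}{4 \left(c + z\right)}$ ($f{\left(c,z \right)} = \frac{\left(- \frac{17}{2} - \frac{1}{4}\right) - 4}{z + c} = \frac{\left(- \frac{17}{2} - \frac{1}{4}\right) - 4}{c + z} = \frac{- \frac{35}{4} - 4}{c + z} = - \frac{51}{4 \left(c + z\right)}$)
$H{\left(1 \right)} x + f{\left(12,-8 \right)} = \frac{7}{1} \left(-40\right) - \frac{51}{4 \cdot 12 + 4 \left(-8\right)} = 7 \cdot 1 \left(-40\right) - \frac{51}{48 - 32} = 7 \left(-40\right) - \frac{51}{16} = -280 - \frac{51}{16} = - \frac{4531}{16}$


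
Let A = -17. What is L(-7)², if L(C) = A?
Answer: 289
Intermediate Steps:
L(C) = -17
L(-7)² = (-17)² = 289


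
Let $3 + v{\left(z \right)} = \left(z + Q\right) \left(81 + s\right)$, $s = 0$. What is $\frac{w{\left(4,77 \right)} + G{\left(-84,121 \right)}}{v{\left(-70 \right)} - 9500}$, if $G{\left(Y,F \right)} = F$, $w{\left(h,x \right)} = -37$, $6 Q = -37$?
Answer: $- \frac{168}{31345} \approx -0.0053597$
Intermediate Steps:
$Q = - \frac{37}{6}$ ($Q = \frac{1}{6} \left(-37\right) = - \frac{37}{6} \approx -6.1667$)
$v{\left(z \right)} = - \frac{1005}{2} + 81 z$ ($v{\left(z \right)} = -3 + \left(z - \frac{37}{6}\right) \left(81 + 0\right) = -3 + \left(- \frac{37}{6} + z\right) 81 = -3 + \left(- \frac{999}{2} + 81 z\right) = - \frac{1005}{2} + 81 z$)
$\frac{w{\left(4,77 \right)} + G{\left(-84,121 \right)}}{v{\left(-70 \right)} - 9500} = \frac{-37 + 121}{\left(- \frac{1005}{2} + 81 \left(-70\right)\right) - 9500} = \frac{84}{\left(- \frac{1005}{2} - 5670\right) - 9500} = \frac{84}{- \frac{12345}{2} - 9500} = \frac{84}{- \frac{31345}{2}} = 84 \left(- \frac{2}{31345}\right) = - \frac{168}{31345}$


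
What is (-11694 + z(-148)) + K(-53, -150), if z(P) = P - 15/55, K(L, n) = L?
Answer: -130848/11 ≈ -11895.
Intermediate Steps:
z(P) = -3/11 + P (z(P) = P - 15*1/55 = P - 3/11 = -3/11 + P)
(-11694 + z(-148)) + K(-53, -150) = (-11694 + (-3/11 - 148)) - 53 = (-11694 - 1631/11) - 53 = -130265/11 - 53 = -130848/11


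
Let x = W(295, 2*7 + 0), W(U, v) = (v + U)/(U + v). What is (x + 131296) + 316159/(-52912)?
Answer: 6946870705/52912 ≈ 1.3129e+5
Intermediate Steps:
W(U, v) = 1 (W(U, v) = (U + v)/(U + v) = 1)
x = 1
(x + 131296) + 316159/(-52912) = (1 + 131296) + 316159/(-52912) = 131297 + 316159*(-1/52912) = 131297 - 316159/52912 = 6946870705/52912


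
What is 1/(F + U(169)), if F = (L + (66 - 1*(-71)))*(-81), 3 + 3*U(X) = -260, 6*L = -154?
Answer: -3/27317 ≈ -0.00010982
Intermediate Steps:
L = -77/3 (L = (⅙)*(-154) = -77/3 ≈ -25.667)
U(X) = -263/3 (U(X) = -1 + (⅓)*(-260) = -1 - 260/3 = -263/3)
F = -9018 (F = (-77/3 + (66 - 1*(-71)))*(-81) = (-77/3 + (66 + 71))*(-81) = (-77/3 + 137)*(-81) = (334/3)*(-81) = -9018)
1/(F + U(169)) = 1/(-9018 - 263/3) = 1/(-27317/3) = -3/27317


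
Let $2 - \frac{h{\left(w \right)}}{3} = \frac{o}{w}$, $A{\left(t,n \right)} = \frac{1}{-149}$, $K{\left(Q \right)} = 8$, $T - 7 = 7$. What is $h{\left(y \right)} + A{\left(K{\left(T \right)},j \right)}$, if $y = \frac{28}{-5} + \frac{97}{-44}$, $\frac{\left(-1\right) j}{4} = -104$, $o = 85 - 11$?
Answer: $\frac{8810441}{255833} \approx 34.438$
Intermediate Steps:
$o = 74$
$j = 416$ ($j = \left(-4\right) \left(-104\right) = 416$)
$T = 14$ ($T = 7 + 7 = 14$)
$A{\left(t,n \right)} = - \frac{1}{149}$
$y = - \frac{1717}{220}$ ($y = 28 \left(- \frac{1}{5}\right) + 97 \left(- \frac{1}{44}\right) = - \frac{28}{5} - \frac{97}{44} = - \frac{1717}{220} \approx -7.8045$)
$h{\left(w \right)} = 6 - \frac{222}{w}$ ($h{\left(w \right)} = 6 - 3 \frac{74}{w} = 6 - \frac{222}{w}$)
$h{\left(y \right)} + A{\left(K{\left(T \right)},j \right)} = \left(6 - \frac{222}{- \frac{1717}{220}}\right) - \frac{1}{149} = \left(6 - - \frac{48840}{1717}\right) - \frac{1}{149} = \left(6 + \frac{48840}{1717}\right) - \frac{1}{149} = \frac{59142}{1717} - \frac{1}{149} = \frac{8810441}{255833}$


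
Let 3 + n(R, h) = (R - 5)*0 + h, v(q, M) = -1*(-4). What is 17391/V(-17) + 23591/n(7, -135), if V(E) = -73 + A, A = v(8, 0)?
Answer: -58373/138 ≈ -422.99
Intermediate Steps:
v(q, M) = 4
A = 4
V(E) = -69 (V(E) = -73 + 4 = -69)
n(R, h) = -3 + h (n(R, h) = -3 + ((R - 5)*0 + h) = -3 + ((-5 + R)*0 + h) = -3 + (0 + h) = -3 + h)
17391/V(-17) + 23591/n(7, -135) = 17391/(-69) + 23591/(-3 - 135) = 17391*(-1/69) + 23591/(-138) = -5797/23 + 23591*(-1/138) = -5797/23 - 23591/138 = -58373/138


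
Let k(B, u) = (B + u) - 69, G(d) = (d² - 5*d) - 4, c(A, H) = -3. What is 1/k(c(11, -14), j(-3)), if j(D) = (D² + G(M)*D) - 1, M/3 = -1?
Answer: -1/124 ≈ -0.0080645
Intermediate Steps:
M = -3 (M = 3*(-1) = -3)
G(d) = -4 + d² - 5*d
j(D) = -1 + D² + 20*D (j(D) = (D² + (-4 + (-3)² - 5*(-3))*D) - 1 = (D² + (-4 + 9 + 15)*D) - 1 = (D² + 20*D) - 1 = -1 + D² + 20*D)
k(B, u) = -69 + B + u
1/k(c(11, -14), j(-3)) = 1/(-69 - 3 + (-1 + (-3)² + 20*(-3))) = 1/(-69 - 3 + (-1 + 9 - 60)) = 1/(-69 - 3 - 52) = 1/(-124) = -1/124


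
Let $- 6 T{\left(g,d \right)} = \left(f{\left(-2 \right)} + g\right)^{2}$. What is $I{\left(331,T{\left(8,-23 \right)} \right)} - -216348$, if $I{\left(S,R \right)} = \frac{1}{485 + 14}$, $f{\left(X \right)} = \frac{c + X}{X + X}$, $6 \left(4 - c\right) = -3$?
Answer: $\frac{107957653}{499} \approx 2.1635 \cdot 10^{5}$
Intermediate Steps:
$c = \frac{9}{2}$ ($c = 4 - - \frac{1}{2} = 4 + \frac{1}{2} = \frac{9}{2} \approx 4.5$)
$f{\left(X \right)} = \frac{\frac{9}{2} + X}{2 X}$ ($f{\left(X \right)} = \frac{\frac{9}{2} + X}{X + X} = \frac{\frac{9}{2} + X}{2 X}$)
$T{\left(g,d \right)} = - \frac{\left(- \frac{5}{8} + g\right)^{2}}{6}$ ($T{\left(g,d \right)} = - \frac{\left(\frac{9 + 2 \left(-2\right)}{4 \left(-2\right)} + g\right)^{2}}{6} = - \frac{\left(\frac{1}{4} \left(- \frac{1}{2}\right) \left(9 - 4\right) + g\right)^{2}}{6} = - \frac{\left(\frac{1}{4} \left(- \frac{1}{2}\right) 5 + g\right)^{2}}{6} = - \frac{\left(- \frac{5}{8} + g\right)^{2}}{6}$)
$I{\left(S,R \right)} = \frac{1}{499}$
$I{\left(331,T{\left(8,-23 \right)} \right)} - -216348 = \frac{1}{499} - -216348 = \frac{1}{499} + 216348 = \frac{107957653}{499}$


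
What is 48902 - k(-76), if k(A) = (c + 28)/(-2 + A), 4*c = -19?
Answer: 5085839/104 ≈ 48902.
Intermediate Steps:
c = -19/4 (c = (¼)*(-19) = -19/4 ≈ -4.7500)
k(A) = 93/(4*(-2 + A)) (k(A) = (-19/4 + 28)/(-2 + A) = 93/(4*(-2 + A)))
48902 - k(-76) = 48902 - 93/(4*(-2 - 76)) = 48902 - 93/(4*(-78)) = 48902 - 93*(-1)/(4*78) = 48902 - 1*(-31/104) = 48902 + 31/104 = 5085839/104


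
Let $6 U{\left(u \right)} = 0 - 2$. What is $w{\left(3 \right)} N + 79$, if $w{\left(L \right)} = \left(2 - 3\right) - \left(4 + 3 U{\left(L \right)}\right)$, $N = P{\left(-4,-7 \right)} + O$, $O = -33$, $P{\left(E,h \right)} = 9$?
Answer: $175$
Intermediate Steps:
$U{\left(u \right)} = - \frac{1}{3}$ ($U{\left(u \right)} = \frac{0 - 2}{6} = \frac{1}{6} \left(-2\right) = - \frac{1}{3}$)
$N = -24$ ($N = 9 - 33 = -24$)
$w{\left(L \right)} = -4$ ($w{\left(L \right)} = \left(2 - 3\right) - 3 = -1 + \left(1 - 4\right) = -1 - 3 = -4$)
$w{\left(3 \right)} N + 79 = \left(-4\right) \left(-24\right) + 79 = 96 + 79 = 175$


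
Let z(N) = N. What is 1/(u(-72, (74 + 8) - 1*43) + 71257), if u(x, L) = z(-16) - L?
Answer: 1/71202 ≈ 1.4045e-5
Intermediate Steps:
u(x, L) = -16 - L
1/(u(-72, (74 + 8) - 1*43) + 71257) = 1/((-16 - ((74 + 8) - 1*43)) + 71257) = 1/((-16 - (82 - 43)) + 71257) = 1/((-16 - 1*39) + 71257) = 1/((-16 - 39) + 71257) = 1/(-55 + 71257) = 1/71202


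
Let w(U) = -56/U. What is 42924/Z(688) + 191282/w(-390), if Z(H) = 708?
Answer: 157199969/118 ≈ 1.3322e+6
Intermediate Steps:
42924/Z(688) + 191282/w(-390) = 42924/708 + 191282/((-56/(-390))) = 42924*(1/708) + 191282/((-56*(-1/390))) = 3577/59 + 191282/(28/195) = 3577/59 + 191282*(195/28) = 3577/59 + 2664285/2 = 157199969/118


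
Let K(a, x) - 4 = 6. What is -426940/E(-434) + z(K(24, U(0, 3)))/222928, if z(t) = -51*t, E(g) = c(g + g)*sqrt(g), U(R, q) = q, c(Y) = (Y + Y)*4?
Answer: -255/111464 - 106735*I*sqrt(434)/753424 ≈ -0.0022877 - 2.9513*I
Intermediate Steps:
c(Y) = 8*Y (c(Y) = (2*Y)*4 = 8*Y)
E(g) = 16*g**(3/2) (E(g) = (8*(g + g))*sqrt(g) = (8*(2*g))*sqrt(g) = (16*g)*sqrt(g) = 16*g**(3/2))
K(a, x) = 10 (K(a, x) = 4 + 6 = 10)
-426940/E(-434) + z(K(24, U(0, 3)))/222928 = -426940*I*sqrt(434)/3013696 - 51*10/222928 = -426940*I*sqrt(434)/3013696 - 510*1/222928 = -426940*I*sqrt(434)/3013696 - 255/111464 = -106735*I*sqrt(434)/753424 - 255/111464 = -255/111464 - 106735*I*sqrt(434)/753424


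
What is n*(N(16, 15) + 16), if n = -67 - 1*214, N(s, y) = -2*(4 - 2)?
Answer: -3372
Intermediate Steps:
N(s, y) = -4 (N(s, y) = -2*2 = -4)
n = -281 (n = -67 - 214 = -281)
n*(N(16, 15) + 16) = -281*(-4 + 16) = -281*12 = -3372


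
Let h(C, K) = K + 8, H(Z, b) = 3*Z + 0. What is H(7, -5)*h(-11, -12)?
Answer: -84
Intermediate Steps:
H(Z, b) = 3*Z
h(C, K) = 8 + K
H(7, -5)*h(-11, -12) = (3*7)*(8 - 12) = 21*(-4) = -84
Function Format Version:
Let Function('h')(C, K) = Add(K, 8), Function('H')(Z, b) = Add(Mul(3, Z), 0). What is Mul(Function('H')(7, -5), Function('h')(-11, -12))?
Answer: -84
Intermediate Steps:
Function('H')(Z, b) = Mul(3, Z)
Function('h')(C, K) = Add(8, K)
Mul(Function('H')(7, -5), Function('h')(-11, -12)) = Mul(Mul(3, 7), Add(8, -12)) = Mul(21, -4) = -84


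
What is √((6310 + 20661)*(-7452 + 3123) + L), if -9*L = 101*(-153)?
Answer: I*√116755742 ≈ 10805.0*I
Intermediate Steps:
L = 1717 (L = -101*(-153)/9 = -⅑*(-15453) = 1717)
√((6310 + 20661)*(-7452 + 3123) + L) = √((6310 + 20661)*(-7452 + 3123) + 1717) = √(26971*(-4329) + 1717) = √(-116757459 + 1717) = √(-116755742) = I*√116755742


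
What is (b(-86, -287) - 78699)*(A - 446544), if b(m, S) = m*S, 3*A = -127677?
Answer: 26419876751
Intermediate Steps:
A = -42559 (A = (⅓)*(-127677) = -42559)
b(m, S) = S*m
(b(-86, -287) - 78699)*(A - 446544) = (-287*(-86) - 78699)*(-42559 - 446544) = (24682 - 78699)*(-489103) = -54017*(-489103) = 26419876751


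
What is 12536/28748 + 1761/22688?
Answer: 83760499/163058656 ≈ 0.51368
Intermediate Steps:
12536/28748 + 1761/22688 = 12536*(1/28748) + 1761*(1/22688) = 3134/7187 + 1761/22688 = 83760499/163058656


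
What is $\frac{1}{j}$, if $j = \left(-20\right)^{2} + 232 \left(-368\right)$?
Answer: $- \frac{1}{84976} \approx -1.1768 \cdot 10^{-5}$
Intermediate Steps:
$j = -84976$ ($j = 400 - 85376 = -84976$)
$\frac{1}{j} = \frac{1}{-84976} = - \frac{1}{84976}$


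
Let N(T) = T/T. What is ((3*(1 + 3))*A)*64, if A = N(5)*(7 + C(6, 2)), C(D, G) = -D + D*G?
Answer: 9984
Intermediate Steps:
N(T) = 1
A = 13 (A = 1*(7 + 6*(-1 + 2)) = 1*(7 + 6*1) = 1*(7 + 6) = 1*13 = 13)
((3*(1 + 3))*A)*64 = ((3*(1 + 3))*13)*64 = ((3*4)*13)*64 = (12*13)*64 = 156*64 = 9984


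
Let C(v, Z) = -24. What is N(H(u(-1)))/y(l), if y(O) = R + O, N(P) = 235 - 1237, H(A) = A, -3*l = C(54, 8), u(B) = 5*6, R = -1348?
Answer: 501/670 ≈ 0.74776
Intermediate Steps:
u(B) = 30
l = 8 (l = -1/3*(-24) = 8)
N(P) = -1002
y(O) = -1348 + O
N(H(u(-1)))/y(l) = -1002/(-1348 + 8) = -1002/(-1340) = -1002*(-1/1340) = 501/670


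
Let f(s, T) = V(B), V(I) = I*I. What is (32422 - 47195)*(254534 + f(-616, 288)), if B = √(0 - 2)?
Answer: -3760201236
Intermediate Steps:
B = I*√2 (B = √(-2) = I*√2 ≈ 1.4142*I)
V(I) = I²
f(s, T) = -2 (f(s, T) = (I*√2)² = -2)
(32422 - 47195)*(254534 + f(-616, 288)) = (32422 - 47195)*(254534 - 2) = -14773*254532 = -3760201236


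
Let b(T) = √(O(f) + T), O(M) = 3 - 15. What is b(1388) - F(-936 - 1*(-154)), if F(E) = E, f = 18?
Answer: 782 + 4*√86 ≈ 819.09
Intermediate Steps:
O(M) = -12
b(T) = √(-12 + T)
b(1388) - F(-936 - 1*(-154)) = √(-12 + 1388) - (-936 - 1*(-154)) = √1376 - (-936 + 154) = 4*√86 - 1*(-782) = 4*√86 + 782 = 782 + 4*√86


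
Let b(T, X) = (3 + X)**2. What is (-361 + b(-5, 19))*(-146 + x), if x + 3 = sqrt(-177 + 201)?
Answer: -18327 + 246*sqrt(6) ≈ -17724.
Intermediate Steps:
x = -3 + 2*sqrt(6) (x = -3 + sqrt(-177 + 201) = -3 + sqrt(24) = -3 + 2*sqrt(6) ≈ 1.8990)
(-361 + b(-5, 19))*(-146 + x) = (-361 + (3 + 19)**2)*(-146 + (-3 + 2*sqrt(6))) = (-361 + 22**2)*(-149 + 2*sqrt(6)) = (-361 + 484)*(-149 + 2*sqrt(6)) = 123*(-149 + 2*sqrt(6)) = -18327 + 246*sqrt(6)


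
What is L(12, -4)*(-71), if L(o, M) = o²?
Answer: -10224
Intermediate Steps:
L(12, -4)*(-71) = 12²*(-71) = 144*(-71) = -10224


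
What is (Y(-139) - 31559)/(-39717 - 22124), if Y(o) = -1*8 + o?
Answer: 31706/61841 ≈ 0.51270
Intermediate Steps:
Y(o) = -8 + o
(Y(-139) - 31559)/(-39717 - 22124) = ((-8 - 139) - 31559)/(-39717 - 22124) = (-147 - 31559)/(-61841) = -31706*(-1/61841) = 31706/61841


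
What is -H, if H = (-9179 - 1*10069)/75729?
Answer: 6416/25243 ≈ 0.25417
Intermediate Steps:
H = -6416/25243 (H = (-9179 - 10069)*(1/75729) = -19248*1/75729 = -6416/25243 ≈ -0.25417)
-H = -1*(-6416/25243) = 6416/25243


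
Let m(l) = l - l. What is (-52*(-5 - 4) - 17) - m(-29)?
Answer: 451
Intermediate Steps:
m(l) = 0
(-52*(-5 - 4) - 17) - m(-29) = (-52*(-5 - 4) - 17) - 1*0 = (-52*(-9) - 17) + 0 = (-26*(-18) - 17) + 0 = (468 - 17) + 0 = 451 + 0 = 451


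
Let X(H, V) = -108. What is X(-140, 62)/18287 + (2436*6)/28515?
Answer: 88067724/173817935 ≈ 0.50667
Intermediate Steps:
X(-140, 62)/18287 + (2436*6)/28515 = -108/18287 + (2436*6)/28515 = -108*1/18287 + 14616*(1/28515) = -108/18287 + 4872/9505 = 88067724/173817935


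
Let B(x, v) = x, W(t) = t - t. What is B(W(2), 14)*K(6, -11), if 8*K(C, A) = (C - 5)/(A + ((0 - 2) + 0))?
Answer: 0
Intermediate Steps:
W(t) = 0
K(C, A) = (-5 + C)/(8*(-2 + A)) (K(C, A) = ((C - 5)/(A + ((0 - 2) + 0)))/8 = ((-5 + C)/(A + (-2 + 0)))/8 = ((-5 + C)/(A - 2))/8 = ((-5 + C)/(-2 + A))/8 = (-5 + C)/(8*(-2 + A)))
B(W(2), 14)*K(6, -11) = 0*((-5 + 6)/(8*(-2 - 11))) = 0*((1/8)*1/(-13)) = 0*((1/8)*(-1/13)*1) = 0*(-1/104) = 0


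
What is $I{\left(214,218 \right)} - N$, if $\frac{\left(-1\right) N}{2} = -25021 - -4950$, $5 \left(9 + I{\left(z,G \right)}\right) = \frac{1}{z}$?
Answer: $- \frac{42961569}{1070} \approx -40151.0$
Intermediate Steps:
$I{\left(z,G \right)} = -9 + \frac{1}{5 z}$
$N = 40142$ ($N = - 2 \left(-25021 - -4950\right) = - 2 \left(-25021 + \left(-7399 + 12349\right)\right) = - 2 \left(-25021 + 4950\right) = \left(-2\right) \left(-20071\right) = 40142$)
$I{\left(214,218 \right)} - N = \left(-9 + \frac{1}{5 \cdot 214}\right) - 40142 = \left(-9 + \frac{1}{5} \cdot \frac{1}{214}\right) - 40142 = \left(-9 + \frac{1}{1070}\right) - 40142 = - \frac{9629}{1070} - 40142 = - \frac{42961569}{1070}$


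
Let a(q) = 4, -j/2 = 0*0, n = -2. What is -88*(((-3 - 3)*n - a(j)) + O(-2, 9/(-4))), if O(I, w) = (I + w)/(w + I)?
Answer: -792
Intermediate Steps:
j = 0 (j = -0*0 = -2*0 = 0)
O(I, w) = 1 (O(I, w) = (I + w)/(I + w) = 1)
-88*(((-3 - 3)*n - a(j)) + O(-2, 9/(-4))) = -88*(((-3 - 3)*(-2) - 1*4) + 1) = -88*((-6*(-2) - 4) + 1) = -88*((12 - 4) + 1) = -88*(8 + 1) = -88*9 = -792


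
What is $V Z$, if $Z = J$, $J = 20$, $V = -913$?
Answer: $-18260$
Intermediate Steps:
$Z = 20$
$V Z = \left(-913\right) 20 = -18260$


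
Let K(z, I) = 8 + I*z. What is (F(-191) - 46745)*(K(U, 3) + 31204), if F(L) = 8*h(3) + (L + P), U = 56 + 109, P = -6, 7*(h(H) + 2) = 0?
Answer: -1488897306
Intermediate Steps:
h(H) = -2 (h(H) = -2 + (⅐)*0 = -2 + 0 = -2)
U = 165
F(L) = -22 + L (F(L) = 8*(-2) + (L - 6) = -16 + (-6 + L) = -22 + L)
(F(-191) - 46745)*(K(U, 3) + 31204) = ((-22 - 191) - 46745)*((8 + 3*165) + 31204) = (-213 - 46745)*((8 + 495) + 31204) = -46958*(503 + 31204) = -46958*31707 = -1488897306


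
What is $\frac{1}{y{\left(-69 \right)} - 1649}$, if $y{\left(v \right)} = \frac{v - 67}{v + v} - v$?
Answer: $- \frac{69}{108952} \approx -0.00063331$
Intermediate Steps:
$y{\left(v \right)} = - v + \frac{-67 + v}{2 v}$ ($y{\left(v \right)} = \frac{-67 + v}{2 v} - v = - v + \frac{-67 + v}{2 v}$)
$\frac{1}{y{\left(-69 \right)} - 1649} = \frac{1}{\left(\frac{1}{2} - -69 - \frac{67}{2 \left(-69\right)}\right) - 1649} = \frac{1}{\left(\frac{1}{2} + 69 - - \frac{67}{138}\right) - 1649} = \frac{1}{\left(\frac{1}{2} + 69 + \frac{67}{138}\right) - 1649} = \frac{1}{\frac{4829}{69} - 1649} = \frac{1}{- \frac{108952}{69}} = - \frac{69}{108952}$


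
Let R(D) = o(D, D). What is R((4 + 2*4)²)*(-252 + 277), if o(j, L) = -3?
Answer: -75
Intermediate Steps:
R(D) = -3
R((4 + 2*4)²)*(-252 + 277) = -3*(-252 + 277) = -3*25 = -75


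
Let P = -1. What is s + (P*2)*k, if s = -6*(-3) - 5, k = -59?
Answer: 131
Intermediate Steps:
s = 13 (s = 18 - 5 = 13)
s + (P*2)*k = 13 - 1*2*(-59) = 13 - 2*(-59) = 13 + 118 = 131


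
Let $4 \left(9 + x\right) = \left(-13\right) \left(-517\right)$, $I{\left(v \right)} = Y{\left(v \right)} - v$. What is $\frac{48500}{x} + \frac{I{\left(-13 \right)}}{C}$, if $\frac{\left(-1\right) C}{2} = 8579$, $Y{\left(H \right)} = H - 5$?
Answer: $\frac{665737085}{22940246} \approx 29.02$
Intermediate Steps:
$Y{\left(H \right)} = -5 + H$ ($Y{\left(H \right)} = H - 5 = -5 + H$)
$I{\left(v \right)} = -5$ ($I{\left(v \right)} = \left(-5 + v\right) - v = -5$)
$C = -17158$ ($C = \left(-2\right) 8579 = -17158$)
$x = \frac{6685}{4}$ ($x = -9 + \frac{\left(-13\right) \left(-517\right)}{4} = -9 + \frac{1}{4} \cdot 6721 = -9 + \frac{6721}{4} = \frac{6685}{4} \approx 1671.3$)
$\frac{48500}{x} + \frac{I{\left(-13 \right)}}{C} = \frac{48500}{\frac{6685}{4}} - \frac{5}{-17158} = 48500 \cdot \frac{4}{6685} - - \frac{5}{17158} = \frac{38800}{1337} + \frac{5}{17158} = \frac{665737085}{22940246}$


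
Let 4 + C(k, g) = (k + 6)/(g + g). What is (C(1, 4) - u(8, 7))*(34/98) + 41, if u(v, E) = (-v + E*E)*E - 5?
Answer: -22705/392 ≈ -57.921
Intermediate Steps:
C(k, g) = -4 + (6 + k)/(2*g) (C(k, g) = -4 + (k + 6)/(g + g) = -4 + (6 + k)/((2*g)) = -4 + (6 + k)*(1/(2*g)) = -4 + (6 + k)/(2*g))
u(v, E) = -5 + E*(E² - v) (u(v, E) = (-v + E²)*E - 5 = (E² - v)*E - 5 = E*(E² - v) - 5 = -5 + E*(E² - v))
(C(1, 4) - u(8, 7))*(34/98) + 41 = ((½)*(6 + 1 - 8*4)/4 - (-5 + 7³ - 1*7*8))*(34/98) + 41 = ((½)*(¼)*(6 + 1 - 32) - (-5 + 343 - 56))*(34*(1/98)) + 41 = ((½)*(¼)*(-25) - 1*282)*(17/49) + 41 = (-25/8 - 282)*(17/49) + 41 = -2281/8*17/49 + 41 = -38777/392 + 41 = -22705/392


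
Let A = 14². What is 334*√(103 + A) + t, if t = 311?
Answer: 311 + 334*√299 ≈ 6086.4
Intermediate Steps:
A = 196
334*√(103 + A) + t = 334*√(103 + 196) + 311 = 334*√299 + 311 = 311 + 334*√299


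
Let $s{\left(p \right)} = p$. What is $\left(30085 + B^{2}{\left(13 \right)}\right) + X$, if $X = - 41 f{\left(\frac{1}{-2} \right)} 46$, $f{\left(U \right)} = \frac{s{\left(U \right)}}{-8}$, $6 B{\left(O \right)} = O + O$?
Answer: $\frac{2158985}{72} \approx 29986.0$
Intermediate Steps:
$B{\left(O \right)} = \frac{O}{3}$ ($B{\left(O \right)} = \frac{O + O}{6} = \frac{2 O}{6} = \frac{O}{3}$)
$f{\left(U \right)} = - \frac{U}{8}$ ($f{\left(U \right)} = \frac{U}{-8} = U \left(- \frac{1}{8}\right) = - \frac{U}{8}$)
$X = - \frac{943}{8}$ ($X = - 41 \left(- \frac{1}{8 \left(-2\right)}\right) 46 = - 41 \left(\left(- \frac{1}{8}\right) \left(- \frac{1}{2}\right)\right) 46 = \left(-41\right) \frac{1}{16} \cdot 46 = \left(- \frac{41}{16}\right) 46 = - \frac{943}{8} \approx -117.88$)
$\left(30085 + B^{2}{\left(13 \right)}\right) + X = \left(30085 + \left(\frac{1}{3} \cdot 13\right)^{2}\right) - \frac{943}{8} = \left(30085 + \left(\frac{13}{3}\right)^{2}\right) - \frac{943}{8} = \left(30085 + \frac{169}{9}\right) - \frac{943}{8} = \frac{270934}{9} - \frac{943}{8} = \frac{2158985}{72}$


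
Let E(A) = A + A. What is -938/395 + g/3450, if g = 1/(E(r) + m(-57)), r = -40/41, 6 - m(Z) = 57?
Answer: -1405117859/591706050 ≈ -2.3747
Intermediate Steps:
m(Z) = -51 (m(Z) = 6 - 1*57 = 6 - 57 = -51)
r = -40/41 (r = -40*1/41 = -40/41 ≈ -0.97561)
E(A) = 2*A
g = -41/2171 (g = 1/(2*(-40/41) - 51) = 1/(-80/41 - 51) = 1/(-2171/41) = -41/2171 ≈ -0.018885)
-938/395 + g/3450 = -938/395 - 41/2171/3450 = -938*1/395 - 41/2171*1/3450 = -938/395 - 41/7489950 = -1405117859/591706050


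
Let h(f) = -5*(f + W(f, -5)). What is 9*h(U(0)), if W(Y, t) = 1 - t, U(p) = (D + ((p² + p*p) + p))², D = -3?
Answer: -675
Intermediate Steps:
U(p) = (-3 + p + 2*p²)² (U(p) = (-3 + ((p² + p*p) + p))² = (-3 + ((p² + p²) + p))² = (-3 + (2*p² + p))² = (-3 + (p + 2*p²))² = (-3 + p + 2*p²)²)
h(f) = -30 - 5*f (h(f) = -5*(f + (1 - 1*(-5))) = -5*(f + (1 + 5)) = -5*(f + 6) = -5*(6 + f) = -30 - 5*f)
9*h(U(0)) = 9*(-30 - 5*(-3 + 0 + 2*0²)²) = 9*(-30 - 5*(-3 + 0 + 2*0)²) = 9*(-30 - 5*(-3 + 0 + 0)²) = 9*(-30 - 5*(-3)²) = 9*(-30 - 5*9) = 9*(-30 - 45) = 9*(-75) = -675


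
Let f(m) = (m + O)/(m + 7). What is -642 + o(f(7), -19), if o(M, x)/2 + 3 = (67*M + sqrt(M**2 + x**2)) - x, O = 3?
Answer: -3600/7 + 2*sqrt(17714)/7 ≈ -476.26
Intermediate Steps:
f(m) = (3 + m)/(7 + m) (f(m) = (m + 3)/(m + 7) = (3 + m)/(7 + m))
o(M, x) = -6 - 2*x + 2*sqrt(M**2 + x**2) + 134*M (o(M, x) = -6 + 2*((67*M + sqrt(M**2 + x**2)) - x) = -6 + 2*((sqrt(M**2 + x**2) + 67*M) - x) = -6 + 2*(sqrt(M**2 + x**2) - x + 67*M) = -6 + (-2*x + 2*sqrt(M**2 + x**2) + 134*M) = -6 - 2*x + 2*sqrt(M**2 + x**2) + 134*M)
-642 + o(f(7), -19) = -642 + (-6 - 2*(-19) + 2*sqrt(((3 + 7)/(7 + 7))**2 + (-19)**2) + 134*((3 + 7)/(7 + 7))) = -642 + (-6 + 38 + 2*sqrt((10/14)**2 + 361) + 134*(10/14)) = -642 + (-6 + 38 + 2*sqrt(((1/14)*10)**2 + 361) + 134*((1/14)*10)) = -642 + (-6 + 38 + 2*sqrt((5/7)**2 + 361) + 134*(5/7)) = -642 + (-6 + 38 + 2*sqrt(25/49 + 361) + 670/7) = -642 + (-6 + 38 + 2*sqrt(17714/49) + 670/7) = -642 + (-6 + 38 + 2*(sqrt(17714)/7) + 670/7) = -642 + (-6 + 38 + 2*sqrt(17714)/7 + 670/7) = -642 + (894/7 + 2*sqrt(17714)/7) = -3600/7 + 2*sqrt(17714)/7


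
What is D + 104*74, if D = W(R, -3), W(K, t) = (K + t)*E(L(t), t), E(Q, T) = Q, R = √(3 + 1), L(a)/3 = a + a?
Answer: 7714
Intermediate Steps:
L(a) = 6*a (L(a) = 3*(a + a) = 3*(2*a) = 6*a)
R = 2 (R = √4 = 2)
W(K, t) = 6*t*(K + t) (W(K, t) = (K + t)*(6*t) = 6*t*(K + t))
D = 18 (D = 6*(-3)*(2 - 3) = 6*(-3)*(-1) = 18)
D + 104*74 = 18 + 104*74 = 18 + 7696 = 7714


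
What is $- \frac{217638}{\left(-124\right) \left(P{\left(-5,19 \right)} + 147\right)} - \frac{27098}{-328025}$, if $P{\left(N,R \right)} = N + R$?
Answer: $\frac{35965844711}{3274345550} \approx 10.984$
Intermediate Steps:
$- \frac{217638}{\left(-124\right) \left(P{\left(-5,19 \right)} + 147\right)} - \frac{27098}{-328025} = - \frac{217638}{\left(-124\right) \left(\left(-5 + 19\right) + 147\right)} - \frac{27098}{-328025} = - \frac{217638}{\left(-124\right) \left(14 + 147\right)} - - \frac{27098}{328025} = - \frac{217638}{\left(-124\right) 161} + \frac{27098}{328025} = - \frac{217638}{-19964} + \frac{27098}{328025} = \left(-217638\right) \left(- \frac{1}{19964}\right) + \frac{27098}{328025} = \frac{108819}{9982} + \frac{27098}{328025} = \frac{35965844711}{3274345550}$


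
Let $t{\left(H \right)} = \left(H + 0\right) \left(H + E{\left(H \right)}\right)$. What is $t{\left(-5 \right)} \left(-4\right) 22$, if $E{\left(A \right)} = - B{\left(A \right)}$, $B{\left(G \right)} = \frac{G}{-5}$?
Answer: $-2640$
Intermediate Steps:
$B{\left(G \right)} = - \frac{G}{5}$ ($B{\left(G \right)} = G \left(- \frac{1}{5}\right) = - \frac{G}{5}$)
$E{\left(A \right)} = \frac{A}{5}$ ($E{\left(A \right)} = - \frac{\left(-1\right) A}{5} = \frac{A}{5}$)
$t{\left(H \right)} = \frac{6 H^{2}}{5}$ ($t{\left(H \right)} = \left(H + 0\right) \left(H + \frac{H}{5}\right) = H \frac{6 H}{5} = \frac{6 H^{2}}{5}$)
$t{\left(-5 \right)} \left(-4\right) 22 = \frac{6 \left(-5\right)^{2}}{5} \left(-4\right) 22 = \frac{6}{5} \cdot 25 \left(-4\right) 22 = 30 \left(-4\right) 22 = \left(-120\right) 22 = -2640$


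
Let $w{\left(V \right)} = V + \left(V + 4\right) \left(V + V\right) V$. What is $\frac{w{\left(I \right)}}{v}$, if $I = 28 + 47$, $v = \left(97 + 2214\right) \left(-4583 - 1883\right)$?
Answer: $- \frac{888825}{14942926} \approx -0.059481$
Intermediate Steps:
$v = -14942926$ ($v = 2311 \left(-6466\right) = -14942926$)
$I = 75$
$w{\left(V \right)} = V + 2 V^{2} \left(4 + V\right)$ ($w{\left(V \right)} = V + \left(4 + V\right) 2 V V = V + 2 V \left(4 + V\right) V = V + 2 V^{2} \left(4 + V\right)$)
$\frac{w{\left(I \right)}}{v} = \frac{75 \left(1 + 2 \cdot 75^{2} + 8 \cdot 75\right)}{-14942926} = 75 \left(1 + 2 \cdot 5625 + 600\right) \left(- \frac{1}{14942926}\right) = 75 \left(1 + 11250 + 600\right) \left(- \frac{1}{14942926}\right) = 75 \cdot 11851 \left(- \frac{1}{14942926}\right) = 888825 \left(- \frac{1}{14942926}\right) = - \frac{888825}{14942926}$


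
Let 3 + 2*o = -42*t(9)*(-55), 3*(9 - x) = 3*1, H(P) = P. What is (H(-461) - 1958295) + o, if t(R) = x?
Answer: -3899035/2 ≈ -1.9495e+6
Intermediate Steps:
x = 8 (x = 9 - 1 = 8)
t(R) = 8
o = 18477/2 (o = -3/2 + (-42*8*(-55))/2 = -3/2 + (-336*(-55))/2 = -3/2 + (½)*18480 = -3/2 + 9240 = 18477/2 ≈ 9238.5)
(H(-461) - 1958295) + o = (-461 - 1958295) + 18477/2 = -1958756 + 18477/2 = -3899035/2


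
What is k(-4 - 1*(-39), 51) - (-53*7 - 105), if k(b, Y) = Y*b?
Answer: 2261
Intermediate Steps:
k(-4 - 1*(-39), 51) - (-53*7 - 105) = 51*(-4 - 1*(-39)) - (-53*7 - 105) = 51*(-4 + 39) - (-371 - 105) = 51*35 - 1*(-476) = 1785 + 476 = 2261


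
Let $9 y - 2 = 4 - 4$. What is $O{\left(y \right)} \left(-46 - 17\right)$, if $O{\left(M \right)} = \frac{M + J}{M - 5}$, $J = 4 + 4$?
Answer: $\frac{4662}{43} \approx 108.42$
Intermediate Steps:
$y = \frac{2}{9}$ ($y = \frac{2}{9} + \frac{4 - 4}{9} = \frac{2}{9} + \frac{1}{9} \cdot 0 = \frac{2}{9} + 0 = \frac{2}{9} \approx 0.22222$)
$J = 8$
$O{\left(M \right)} = \frac{8 + M}{-5 + M}$ ($O{\left(M \right)} = \frac{M + 8}{M - 5} = \frac{8 + M}{-5 + M}$)
$O{\left(y \right)} \left(-46 - 17\right) = \frac{8 + \frac{2}{9}}{-5 + \frac{2}{9}} \left(-46 - 17\right) = \frac{1}{- \frac{43}{9}} \cdot \frac{74}{9} \left(-63\right) = \left(- \frac{9}{43}\right) \frac{74}{9} \left(-63\right) = \left(- \frac{74}{43}\right) \left(-63\right) = \frac{4662}{43}$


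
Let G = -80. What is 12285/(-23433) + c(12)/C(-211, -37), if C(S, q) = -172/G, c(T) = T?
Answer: 1698555/335873 ≈ 5.0571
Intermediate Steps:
C(S, q) = 43/20 (C(S, q) = -172/(-80) = -172*(-1/80) = 43/20)
12285/(-23433) + c(12)/C(-211, -37) = 12285/(-23433) + 12/(43/20) = 12285*(-1/23433) + 12*(20/43) = -4095/7811 + 240/43 = 1698555/335873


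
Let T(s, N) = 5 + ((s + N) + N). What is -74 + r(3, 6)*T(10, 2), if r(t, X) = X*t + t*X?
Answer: 610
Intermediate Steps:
r(t, X) = 2*X*t (r(t, X) = X*t + X*t = 2*X*t)
T(s, N) = 5 + s + 2*N (T(s, N) = 5 + ((N + s) + N) = 5 + (s + 2*N) = 5 + s + 2*N)
-74 + r(3, 6)*T(10, 2) = -74 + (2*6*3)*(5 + 10 + 2*2) = -74 + 36*(5 + 10 + 4) = -74 + 36*19 = -74 + 684 = 610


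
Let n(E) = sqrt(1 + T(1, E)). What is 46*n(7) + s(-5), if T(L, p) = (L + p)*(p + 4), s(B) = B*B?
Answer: 25 + 46*sqrt(89) ≈ 458.96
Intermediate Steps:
s(B) = B**2
T(L, p) = (4 + p)*(L + p) (T(L, p) = (L + p)*(4 + p) = (4 + p)*(L + p))
n(E) = sqrt(5 + E**2 + 5*E) (n(E) = sqrt(1 + (E**2 + 4*1 + 4*E + 1*E)) = sqrt(1 + (E**2 + 4 + 4*E + E)) = sqrt(1 + (4 + E**2 + 5*E)) = sqrt(5 + E**2 + 5*E))
46*n(7) + s(-5) = 46*sqrt(5 + 7**2 + 5*7) + (-5)**2 = 46*sqrt(5 + 49 + 35) + 25 = 46*sqrt(89) + 25 = 25 + 46*sqrt(89)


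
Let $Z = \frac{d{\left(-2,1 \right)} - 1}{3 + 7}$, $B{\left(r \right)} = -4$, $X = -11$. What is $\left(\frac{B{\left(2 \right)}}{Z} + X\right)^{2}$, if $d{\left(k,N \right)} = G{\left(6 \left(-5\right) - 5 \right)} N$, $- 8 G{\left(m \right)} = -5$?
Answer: $\frac{82369}{9} \approx 9152.1$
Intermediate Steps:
$G{\left(m \right)} = \frac{5}{8}$ ($G{\left(m \right)} = \left(- \frac{1}{8}\right) \left(-5\right) = \frac{5}{8}$)
$d{\left(k,N \right)} = \frac{5 N}{8}$
$Z = - \frac{3}{80}$ ($Z = \frac{\frac{5}{8} \cdot 1 - 1}{3 + 7} = \frac{\frac{5}{8} - 1}{10} = \left(- \frac{3}{8}\right) \frac{1}{10} = - \frac{3}{80} \approx -0.0375$)
$\left(\frac{B{\left(2 \right)}}{Z} + X\right)^{2} = \left(- \frac{4}{- \frac{3}{80}} - 11\right)^{2} = \left(\left(-4\right) \left(- \frac{80}{3}\right) - 11\right)^{2} = \left(\frac{320}{3} - 11\right)^{2} = \left(\frac{287}{3}\right)^{2} = \frac{82369}{9}$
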